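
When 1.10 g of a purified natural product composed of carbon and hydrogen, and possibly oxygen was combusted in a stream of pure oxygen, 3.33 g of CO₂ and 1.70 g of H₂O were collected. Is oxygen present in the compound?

no

mol C = 3.33 g CO₂ ÷ 44.009 g/mol = 0.07567 mol
mol H = 2 × 1.70 g H₂O ÷ 18.015 g/mol = 0.1887 mol
C and H together account for 1.099 g — essentially the entire 1.10 g sample — so the compound contains no oxygen.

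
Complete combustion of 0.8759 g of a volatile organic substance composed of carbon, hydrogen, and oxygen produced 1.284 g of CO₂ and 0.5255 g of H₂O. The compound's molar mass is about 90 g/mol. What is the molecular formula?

mol C = 1.284 g CO₂ ÷ 44.009 g/mol = 0.029176 mol
mol H = 2 × 0.5255 g H₂O ÷ 18.015 g/mol = 0.058340 mol
mass O = 0.8759 − (0.35043 + 0.058807) = 0.46666 g → mol O = 0.46666 ÷ 15.999 = 0.029168 mol
Divide by the smallest (0.029168 mol): C 1.000, H 2.000, O 1.000
Empirical formula: CH2O
Empirical-formula mass = 30.03 g/mol; 90 ÷ 30.03 ≈ 3, so the molecular formula is C3H6O3.

C3H6O3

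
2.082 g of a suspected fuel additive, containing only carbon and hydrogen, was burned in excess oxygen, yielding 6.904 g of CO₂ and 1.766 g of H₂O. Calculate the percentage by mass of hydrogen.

mol C = 6.904 g CO₂ ÷ 44.009 g/mol = 0.15688 mol
mol H = 2 × 1.766 g H₂O ÷ 18.015 g/mol = 0.19606 mol
mass % H = 0.19763 g ÷ 2.082 g × 100%

9.49%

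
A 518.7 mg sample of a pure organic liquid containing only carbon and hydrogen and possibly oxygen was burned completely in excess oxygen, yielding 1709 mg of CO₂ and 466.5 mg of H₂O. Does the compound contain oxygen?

mol C = 1.709 g CO₂ ÷ 44.009 g/mol = 0.038833 mol
mol H = 2 × 0.4665 g H₂O ÷ 18.015 g/mol = 0.051790 mol
C and H together account for 0.51863 g — essentially the entire 0.5187 g sample — so the compound contains no oxygen.

no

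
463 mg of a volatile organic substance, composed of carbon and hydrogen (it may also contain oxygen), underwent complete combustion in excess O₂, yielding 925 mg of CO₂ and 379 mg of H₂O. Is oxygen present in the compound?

mol C = 0.925 g CO₂ ÷ 44.009 g/mol = 0.02102 mol
mol H = 2 × 0.379 g H₂O ÷ 18.015 g/mol = 0.04208 mol
C and H account for only 0.2949 g of the 0.463 g sample; the remaining 0.1681 g must be oxygen.

yes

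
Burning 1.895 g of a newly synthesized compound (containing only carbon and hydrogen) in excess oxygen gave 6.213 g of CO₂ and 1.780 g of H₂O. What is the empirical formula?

C5H7

mol C = 6.213 g CO₂ ÷ 44.009 g/mol = 0.14118 mol
mol H = 2 × 1.780 g H₂O ÷ 18.015 g/mol = 0.19761 mol
Divide by the smallest (0.14118 mol): C 1.000, H 1.400
Multiplying each by 5 gives whole numbers: C 5.00, H 7.00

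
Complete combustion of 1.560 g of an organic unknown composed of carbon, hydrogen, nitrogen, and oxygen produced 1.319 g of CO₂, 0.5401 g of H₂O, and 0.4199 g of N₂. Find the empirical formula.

C2H4N2O3

mol C = 1.319 g CO₂ ÷ 44.009 g/mol = 0.029971 mol
mol H = 2 × 0.5401 g H₂O ÷ 18.015 g/mol = 0.059961 mol
mol N = 2 × 0.4199 g N₂ ÷ 28.014 g/mol = 0.029978 mol
mass O = 1.560 − (0.35998 + 0.060441 + 0.41990) = 0.71968 g → mol O = 0.71968 ÷ 15.999 = 0.044983 mol
Divide by the smallest (0.029971 mol): C 1.000, H 2.001, N 1.000, O 1.501
Multiplying each by 2 gives whole numbers: C 2.00, H 4.00, N 2.00, O 3.00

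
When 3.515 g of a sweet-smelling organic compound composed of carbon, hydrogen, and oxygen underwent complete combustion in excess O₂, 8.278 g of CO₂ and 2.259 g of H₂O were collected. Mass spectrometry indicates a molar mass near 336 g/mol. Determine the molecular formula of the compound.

C18H24O6

mol C = 8.278 g CO₂ ÷ 44.009 g/mol = 0.18810 mol
mol H = 2 × 2.259 g H₂O ÷ 18.015 g/mol = 0.25079 mol
mass O = 3.515 − (2.2592 + 0.25280) = 1.0030 g → mol O = 1.0030 ÷ 15.999 = 0.062689 mol
Divide by the smallest (0.062689 mol): C 3.000, H 4.001, O 1.000
Empirical formula: C3H4O
Empirical-formula mass = 56.06 g/mol; 336 ÷ 56.06 ≈ 6, so the molecular formula is C18H24O6.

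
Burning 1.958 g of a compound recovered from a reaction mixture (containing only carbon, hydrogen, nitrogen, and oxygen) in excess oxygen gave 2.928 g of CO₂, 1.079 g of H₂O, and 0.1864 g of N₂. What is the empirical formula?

C5H9NO4

mol C = 2.928 g CO₂ ÷ 44.009 g/mol = 0.066532 mol
mol H = 2 × 1.079 g H₂O ÷ 18.015 g/mol = 0.11979 mol
mol N = 2 × 0.1864 g N₂ ÷ 28.014 g/mol = 0.013308 mol
mass O = 1.958 − (0.79911 + 0.12075 + 0.18640) = 0.85174 g → mol O = 0.85174 ÷ 15.999 = 0.053237 mol
Divide by the smallest (0.013308 mol): C 5.000, H 9.002, N 1.000, O 4.000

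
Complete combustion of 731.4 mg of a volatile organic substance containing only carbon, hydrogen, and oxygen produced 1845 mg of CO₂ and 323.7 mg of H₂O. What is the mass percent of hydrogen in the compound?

4.95%

mol C = 1.845 g CO₂ ÷ 44.009 g/mol = 0.041923 mol
mol H = 2 × 0.3237 g H₂O ÷ 18.015 g/mol = 0.035937 mol
mass O = 0.7314 − (0.50354 + 0.036224) = 0.19164 g → mol O = 0.19164 ÷ 15.999 = 0.011978 mol
mass % H = 0.036224 g ÷ 0.7314 g × 100%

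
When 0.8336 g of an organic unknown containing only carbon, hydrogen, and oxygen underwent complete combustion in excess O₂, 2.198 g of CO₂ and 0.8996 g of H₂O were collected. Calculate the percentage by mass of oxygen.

15.96%

mol C = 2.198 g CO₂ ÷ 44.009 g/mol = 0.049944 mol
mol H = 2 × 0.8996 g H₂O ÷ 18.015 g/mol = 0.099872 mol
mass O = 0.8336 − (0.59988 + 0.10067) = 0.13305 g → mol O = 0.13305 ÷ 15.999 = 0.0083160 mol
mass % O = 0.13305 g ÷ 0.8336 g × 100%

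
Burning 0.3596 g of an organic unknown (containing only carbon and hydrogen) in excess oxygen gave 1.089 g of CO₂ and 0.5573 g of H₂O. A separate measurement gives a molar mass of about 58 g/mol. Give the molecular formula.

mol C = 1.089 g CO₂ ÷ 44.009 g/mol = 0.024745 mol
mol H = 2 × 0.5573 g H₂O ÷ 18.015 g/mol = 0.061871 mol
Divide by the smallest (0.024745 mol): C 1.000, H 2.500
Multiplying each by 2 gives whole numbers: C 2.00, H 5.00
Empirical formula: C2H5
Empirical-formula mass = 29.06 g/mol; 58 ÷ 29.06 ≈ 2, so the molecular formula is C4H10.

C4H10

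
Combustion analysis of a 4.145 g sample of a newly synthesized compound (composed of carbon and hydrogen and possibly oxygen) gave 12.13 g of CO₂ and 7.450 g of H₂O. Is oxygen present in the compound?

mol C = 12.13 g CO₂ ÷ 44.009 g/mol = 0.27563 mol
mol H = 2 × 7.450 g H₂O ÷ 18.015 g/mol = 0.82709 mol
C and H together account for 4.1442 g — essentially the entire 4.145 g sample — so the compound contains no oxygen.

no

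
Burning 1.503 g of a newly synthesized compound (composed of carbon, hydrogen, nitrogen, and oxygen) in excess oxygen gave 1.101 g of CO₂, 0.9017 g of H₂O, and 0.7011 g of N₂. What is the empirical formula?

mol C = 1.101 g CO₂ ÷ 44.009 g/mol = 0.025018 mol
mol H = 2 × 0.9017 g H₂O ÷ 18.015 g/mol = 0.10011 mol
mol N = 2 × 0.7011 g N₂ ÷ 28.014 g/mol = 0.050054 mol
mass O = 1.503 − (0.30049 + 0.10091 + 0.70110) = 0.40051 g → mol O = 0.40051 ÷ 15.999 = 0.025033 mol
Divide by the smallest (0.025018 mol): C 1.000, H 4.001, N 2.001, O 1.001

CH4N2O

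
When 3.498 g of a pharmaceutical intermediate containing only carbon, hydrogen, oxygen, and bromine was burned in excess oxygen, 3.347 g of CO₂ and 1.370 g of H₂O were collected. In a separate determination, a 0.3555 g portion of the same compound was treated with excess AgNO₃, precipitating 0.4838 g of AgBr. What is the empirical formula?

mol C = 3.347 g CO₂ ÷ 44.009 g/mol = 0.076053 mol
mol H = 2 × 1.370 g H₂O ÷ 18.015 g/mol = 0.15210 mol
From the AgBr data: mol Br per gram of compound = (0.4838 ÷ 187.772) ÷ 0.3555 = 0.0072476 mol/g, so in the 3.498 g combustion sample mol Br = 0.025352 mol
mass O = 3.498 − (0.91347 + 0.15331 + 2.0257) = 0.40548 g → mol O = 0.40548 ÷ 15.999 = 0.025344 mol
Divide by the smallest (0.025344 mol): C 3.001, H 6.001, Br 1.000, O 1.000

C3H6BrO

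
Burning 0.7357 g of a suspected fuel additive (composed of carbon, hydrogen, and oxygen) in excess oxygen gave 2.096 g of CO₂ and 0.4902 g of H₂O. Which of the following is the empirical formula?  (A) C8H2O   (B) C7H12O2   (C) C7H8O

(C) C7H8O

mol C = 2.096 g CO₂ ÷ 44.009 g/mol = 0.047627 mol
mol H = 2 × 0.4902 g H₂O ÷ 18.015 g/mol = 0.054421 mol
mass O = 0.7357 − (0.57204 + 0.054857) = 0.10880 g → mol O = 0.10880 ÷ 15.999 = 0.0068004 mol
Divide by the smallest (0.0068004 mol): C 7.003, H 8.003, O 1.000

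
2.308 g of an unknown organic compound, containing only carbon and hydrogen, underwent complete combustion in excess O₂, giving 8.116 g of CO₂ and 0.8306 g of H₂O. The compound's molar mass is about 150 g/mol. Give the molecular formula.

mol C = 8.116 g CO₂ ÷ 44.009 g/mol = 0.18442 mol
mol H = 2 × 0.8306 g H₂O ÷ 18.015 g/mol = 0.092212 mol
Divide by the smallest (0.092212 mol): C 2.000, H 1.000
Empirical formula: C2H
Empirical-formula mass = 25.03 g/mol; 150 ÷ 25.03 ≈ 6, so the molecular formula is C12H6.

C12H6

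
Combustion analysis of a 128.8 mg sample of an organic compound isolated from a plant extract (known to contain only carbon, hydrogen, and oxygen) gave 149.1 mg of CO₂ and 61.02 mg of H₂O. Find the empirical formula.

mol C = 0.1491 g CO₂ ÷ 44.009 g/mol = 0.0033879 mol
mol H = 2 × 0.06102 g H₂O ÷ 18.015 g/mol = 0.0067744 mol
mass O = 0.1288 − (0.040693 + 0.0068285) = 0.081279 g → mol O = 0.081279 ÷ 15.999 = 0.0050802 mol
Divide by the smallest (0.0033879 mol): C 1.000, H 2.000, O 1.500
Multiplying each by 2 gives whole numbers: C 2.00, H 4.00, O 3.00

C2H4O3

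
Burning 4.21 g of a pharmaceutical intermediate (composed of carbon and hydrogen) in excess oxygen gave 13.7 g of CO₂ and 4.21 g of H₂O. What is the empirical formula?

C2H3

mol C = 13.7 g CO₂ ÷ 44.009 g/mol = 0.3113 mol
mol H = 2 × 4.21 g H₂O ÷ 18.015 g/mol = 0.4674 mol
Divide by the smallest (0.3113 mol): C 1.000, H 1.501
Multiplying each by 2 gives whole numbers: C 2.00, H 3.00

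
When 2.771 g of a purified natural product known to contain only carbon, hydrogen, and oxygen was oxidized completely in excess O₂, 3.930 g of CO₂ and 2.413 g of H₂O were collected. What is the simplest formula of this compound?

CH3O

mol C = 3.930 g CO₂ ÷ 44.009 g/mol = 0.089300 mol
mol H = 2 × 2.413 g H₂O ÷ 18.015 g/mol = 0.26789 mol
mass O = 2.771 − (1.0726 + 0.27003) = 1.4284 g → mol O = 1.4284 ÷ 15.999 = 0.089280 mol
Divide by the smallest (0.089280 mol): C 1.000, H 3.001, O 1.000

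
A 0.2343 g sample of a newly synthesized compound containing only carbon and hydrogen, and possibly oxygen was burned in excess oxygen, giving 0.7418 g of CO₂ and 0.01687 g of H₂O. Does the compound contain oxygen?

yes

mol C = 0.7418 g CO₂ ÷ 44.009 g/mol = 0.016856 mol
mol H = 2 × 0.01687 g H₂O ÷ 18.015 g/mol = 0.0018729 mol
C and H account for only 0.20434 g of the 0.2343 g sample; the remaining 0.029959 g must be oxygen.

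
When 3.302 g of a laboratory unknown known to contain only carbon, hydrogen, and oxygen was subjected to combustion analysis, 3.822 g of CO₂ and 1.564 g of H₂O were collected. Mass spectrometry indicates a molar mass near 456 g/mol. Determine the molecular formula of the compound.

mol C = 3.822 g CO₂ ÷ 44.009 g/mol = 0.086846 mol
mol H = 2 × 1.564 g H₂O ÷ 18.015 g/mol = 0.17363 mol
mass O = 3.302 − (1.0431 + 0.17502) = 2.0839 g → mol O = 2.0839 ÷ 15.999 = 0.13025 mol
Divide by the smallest (0.086846 mol): C 1.000, H 1.999, O 1.500
Multiplying each by 2 gives whole numbers: C 2.00, H 4.00, O 3.00
Empirical formula: C2H4O3
Empirical-formula mass = 76.05 g/mol; 456 ÷ 76.05 ≈ 6, so the molecular formula is C12H24O18.

C12H24O18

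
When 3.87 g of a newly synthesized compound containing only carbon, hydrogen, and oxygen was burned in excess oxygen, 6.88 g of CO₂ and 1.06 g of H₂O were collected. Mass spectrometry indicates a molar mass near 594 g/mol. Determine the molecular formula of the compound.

mol C = 6.88 g CO₂ ÷ 44.009 g/mol = 0.1563 mol
mol H = 2 × 1.06 g H₂O ÷ 18.015 g/mol = 0.1177 mol
mass O = 3.87 − (1.878 + 0.1186) = 1.874 g → mol O = 1.874 ÷ 15.999 = 0.1171 mol
Divide by the smallest (0.1171 mol): C 1.335, H 1.005, O 1.000
Multiplying each by 3 gives whole numbers: C 4.00, H 3.01, O 3.00
Empirical formula: C4H3O3
Empirical-formula mass = 99.06 g/mol; 594 ÷ 99.06 ≈ 6, so the molecular formula is C24H18O18.

C24H18O18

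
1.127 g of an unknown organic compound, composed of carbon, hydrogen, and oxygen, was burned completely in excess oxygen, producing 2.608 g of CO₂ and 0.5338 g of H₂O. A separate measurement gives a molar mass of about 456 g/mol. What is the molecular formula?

C24H24O9

mol C = 2.608 g CO₂ ÷ 44.009 g/mol = 0.059261 mol
mol H = 2 × 0.5338 g H₂O ÷ 18.015 g/mol = 0.059262 mol
mass O = 1.127 − (0.71178 + 0.059736) = 0.35549 g → mol O = 0.35549 ÷ 15.999 = 0.022219 mol
Divide by the smallest (0.022219 mol): C 2.667, H 2.667, O 1.000
Multiplying each by 3 gives whole numbers: C 8.00, H 8.00, O 3.00
Empirical formula: C8H8O3
Empirical-formula mass = 152.15 g/mol; 456 ÷ 152.15 ≈ 3, so the molecular formula is C24H24O9.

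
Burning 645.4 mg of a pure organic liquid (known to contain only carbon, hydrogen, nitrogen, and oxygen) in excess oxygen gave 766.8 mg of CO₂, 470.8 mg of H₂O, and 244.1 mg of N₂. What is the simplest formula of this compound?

mol C = 0.7668 g CO₂ ÷ 44.009 g/mol = 0.017424 mol
mol H = 2 × 0.4708 g H₂O ÷ 18.015 g/mol = 0.052268 mol
mol N = 2 × 0.2441 g N₂ ÷ 28.014 g/mol = 0.017427 mol
mass O = 0.6454 − (0.20928 + 0.052686 + 0.24410) = 0.13934 g → mol O = 0.13934 ÷ 15.999 = 0.0087092 mol
Divide by the smallest (0.0087092 mol): C 2.001, H 6.001, N 2.001, O 1.000

C2H6N2O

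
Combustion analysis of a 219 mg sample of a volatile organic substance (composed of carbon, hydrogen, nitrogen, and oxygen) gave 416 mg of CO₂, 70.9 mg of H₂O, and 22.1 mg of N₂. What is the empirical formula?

mol C = 0.416 g CO₂ ÷ 44.009 g/mol = 0.009453 mol
mol H = 2 × 0.0709 g H₂O ÷ 18.015 g/mol = 0.007871 mol
mol N = 2 × 0.0221 g N₂ ÷ 28.014 g/mol = 0.001578 mol
mass O = 0.219 − (0.1135 + 0.007934 + 0.02210) = 0.07543 g → mol O = 0.07543 ÷ 15.999 = 0.004715 mol
Divide by the smallest (0.001578 mol): C 5.991, H 4.989, N 1.000, O 2.988

C6H5NO3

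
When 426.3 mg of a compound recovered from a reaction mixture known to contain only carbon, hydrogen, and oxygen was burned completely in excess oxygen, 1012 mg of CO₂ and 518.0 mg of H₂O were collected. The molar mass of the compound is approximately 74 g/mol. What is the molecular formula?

mol C = 1.012 g CO₂ ÷ 44.009 g/mol = 0.022995 mol
mol H = 2 × 0.5180 g H₂O ÷ 18.015 g/mol = 0.057508 mol
mass O = 0.4263 − (0.27620 + 0.057968) = 0.092136 g → mol O = 0.092136 ÷ 15.999 = 0.0057588 mol
Divide by the smallest (0.0057588 mol): C 3.993, H 9.986, O 1.000
Empirical formula: C4H10O
Empirical-formula mass = 74.12 g/mol; 74 ÷ 74.12 ≈ 1, so the molecular formula is C4H10O.

C4H10O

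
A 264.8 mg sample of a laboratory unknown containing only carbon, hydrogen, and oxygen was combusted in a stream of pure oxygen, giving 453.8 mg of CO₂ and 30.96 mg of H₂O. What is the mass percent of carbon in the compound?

mol C = 0.4538 g CO₂ ÷ 44.009 g/mol = 0.010312 mol
mol H = 2 × 0.03096 g H₂O ÷ 18.015 g/mol = 0.0034371 mol
mass O = 0.2648 − (0.12385 + 0.0034646) = 0.13748 g → mol O = 0.13748 ÷ 15.999 = 0.0085933 mol
mass % C = 0.12385 g ÷ 0.2648 g × 100%

46.77%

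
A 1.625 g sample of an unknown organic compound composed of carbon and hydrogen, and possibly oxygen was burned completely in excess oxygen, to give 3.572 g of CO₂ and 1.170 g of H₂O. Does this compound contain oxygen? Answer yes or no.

yes

mol C = 3.572 g CO₂ ÷ 44.009 g/mol = 0.081165 mol
mol H = 2 × 1.170 g H₂O ÷ 18.015 g/mol = 0.12989 mol
C and H account for only 1.1058 g of the 1.625 g sample; the remaining 0.51919 g must be oxygen.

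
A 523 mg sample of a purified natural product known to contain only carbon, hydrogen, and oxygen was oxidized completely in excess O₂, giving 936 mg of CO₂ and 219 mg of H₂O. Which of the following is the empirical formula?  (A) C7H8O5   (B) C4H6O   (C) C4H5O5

(A) C7H8O5

mol C = 0.936 g CO₂ ÷ 44.009 g/mol = 0.02127 mol
mol H = 2 × 0.219 g H₂O ÷ 18.015 g/mol = 0.02431 mol
mass O = 0.523 − (0.2555 + 0.02451) = 0.2430 g → mol O = 0.2430 ÷ 15.999 = 0.01519 mol
Divide by the smallest (0.01519 mol): C 1.400, H 1.601, O 1.000
Multiplying each by 5 gives whole numbers: C 7.00, H 8.00, O 5.00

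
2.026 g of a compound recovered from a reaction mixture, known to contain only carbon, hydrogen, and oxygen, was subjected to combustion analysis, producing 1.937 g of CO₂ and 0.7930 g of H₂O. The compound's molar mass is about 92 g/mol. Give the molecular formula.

C2H4O4

mol C = 1.937 g CO₂ ÷ 44.009 g/mol = 0.044014 mol
mol H = 2 × 0.7930 g H₂O ÷ 18.015 g/mol = 0.088038 mol
mass O = 2.026 − (0.52865 + 0.088742) = 1.4086 g → mol O = 1.4086 ÷ 15.999 = 0.088044 mol
Divide by the smallest (0.044014 mol): C 1.000, H 2.000, O 2.000
Empirical formula: CH2O2
Empirical-formula mass = 46.02 g/mol; 92 ÷ 46.02 ≈ 2, so the molecular formula is C2H4O4.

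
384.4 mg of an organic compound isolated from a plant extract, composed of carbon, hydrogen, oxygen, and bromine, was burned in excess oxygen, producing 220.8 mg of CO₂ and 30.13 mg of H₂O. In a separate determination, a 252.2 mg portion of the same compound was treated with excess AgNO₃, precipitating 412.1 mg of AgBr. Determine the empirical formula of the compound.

C3H2Br2O2

mol C = 0.2208 g CO₂ ÷ 44.009 g/mol = 0.0050172 mol
mol H = 2 × 0.03013 g H₂O ÷ 18.015 g/mol = 0.0033450 mol
From the AgBr data: mol Br per gram of compound = (0.4121 ÷ 187.772) ÷ 0.2522 = 0.0087022 mol/g, so in the 0.3844 g combustion sample mol Br = 0.0033451 mol
mass O = 0.3844 − (0.060261 + 0.0033718 + 0.26729) = 0.053480 g → mol O = 0.053480 ÷ 15.999 = 0.0033427 mol
Divide by the smallest (0.0033427 mol): C 1.501, H 1.001, Br 1.001, O 1.000
Multiplying each by 2 gives whole numbers: C 3.00, H 2.00, Br 2.00, O 2.00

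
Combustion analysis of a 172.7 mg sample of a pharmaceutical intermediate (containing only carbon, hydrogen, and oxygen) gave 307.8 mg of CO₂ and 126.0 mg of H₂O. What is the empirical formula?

C3H6O2

mol C = 0.3078 g CO₂ ÷ 44.009 g/mol = 0.0069940 mol
mol H = 2 × 0.1260 g H₂O ÷ 18.015 g/mol = 0.013988 mol
mass O = 0.1727 − (0.084005 + 0.014100) = 0.074595 g → mol O = 0.074595 ÷ 15.999 = 0.0046624 mol
Divide by the smallest (0.0046624 mol): C 1.500, H 3.000, O 1.000
Multiplying each by 2 gives whole numbers: C 3.00, H 6.00, O 2.00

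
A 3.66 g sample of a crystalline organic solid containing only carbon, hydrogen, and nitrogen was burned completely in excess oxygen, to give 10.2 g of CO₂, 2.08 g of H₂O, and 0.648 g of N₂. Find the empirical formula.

mol C = 10.2 g CO₂ ÷ 44.009 g/mol = 0.2318 mol
mol H = 2 × 2.08 g H₂O ÷ 18.015 g/mol = 0.2309 mol
mol N = 2 × 0.648 g N₂ ÷ 28.014 g/mol = 0.04626 mol
Divide by the smallest (0.04626 mol): C 5.010, H 4.991, N 1.000

C5H5N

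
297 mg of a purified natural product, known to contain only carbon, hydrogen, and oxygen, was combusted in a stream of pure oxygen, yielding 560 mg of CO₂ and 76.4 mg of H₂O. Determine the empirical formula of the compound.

mol C = 0.560 g CO₂ ÷ 44.009 g/mol = 0.01272 mol
mol H = 2 × 0.0764 g H₂O ÷ 18.015 g/mol = 0.008482 mol
mass O = 0.297 − (0.1528 + 0.008550) = 0.1356 g → mol O = 0.1356 ÷ 15.999 = 0.008476 mol
Divide by the smallest (0.008476 mol): C 1.501, H 1.001, O 1.000
Multiplying each by 2 gives whole numbers: C 3.00, H 2.00, O 2.00

C3H2O2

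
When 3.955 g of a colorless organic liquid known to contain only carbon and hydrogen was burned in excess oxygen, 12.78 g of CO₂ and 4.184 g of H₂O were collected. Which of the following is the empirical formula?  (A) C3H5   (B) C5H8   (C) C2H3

(B) C5H8

mol C = 12.78 g CO₂ ÷ 44.009 g/mol = 0.29040 mol
mol H = 2 × 4.184 g H₂O ÷ 18.015 g/mol = 0.46450 mol
Divide by the smallest (0.29040 mol): C 1.000, H 1.600
Multiplying each by 5 gives whole numbers: C 5.00, H 8.00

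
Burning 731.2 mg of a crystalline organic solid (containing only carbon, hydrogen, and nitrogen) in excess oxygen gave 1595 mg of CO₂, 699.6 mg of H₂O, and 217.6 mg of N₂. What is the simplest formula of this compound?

mol C = 1.595 g CO₂ ÷ 44.009 g/mol = 0.036243 mol
mol H = 2 × 0.6996 g H₂O ÷ 18.015 g/mol = 0.077669 mol
mol N = 2 × 0.2176 g N₂ ÷ 28.014 g/mol = 0.015535 mol
Divide by the smallest (0.015535 mol): C 2.333, H 5.000, N 1.000
Multiplying each by 3 gives whole numbers: C 7.00, H 15.00, N 3.00

C7H15N3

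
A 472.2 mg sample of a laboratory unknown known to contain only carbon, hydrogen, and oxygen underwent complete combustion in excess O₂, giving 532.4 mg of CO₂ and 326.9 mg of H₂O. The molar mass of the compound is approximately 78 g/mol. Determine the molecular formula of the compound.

C2H6O3

mol C = 0.5324 g CO₂ ÷ 44.009 g/mol = 0.012098 mol
mol H = 2 × 0.3269 g H₂O ÷ 18.015 g/mol = 0.036292 mol
mass O = 0.4722 − (0.14530 + 0.036582) = 0.29031 g → mol O = 0.29031 ÷ 15.999 = 0.018146 mol
Divide by the smallest (0.012098 mol): C 1.000, H 3.000, O 1.500
Multiplying each by 2 gives whole numbers: C 2.00, H 6.00, O 3.00
Empirical formula: C2H6O3
Empirical-formula mass = 78.07 g/mol; 78 ÷ 78.07 ≈ 1, so the molecular formula is C2H6O3.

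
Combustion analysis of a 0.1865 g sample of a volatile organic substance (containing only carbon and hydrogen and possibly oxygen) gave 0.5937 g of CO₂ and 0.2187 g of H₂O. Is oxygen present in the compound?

no

mol C = 0.5937 g CO₂ ÷ 44.009 g/mol = 0.013490 mol
mol H = 2 × 0.2187 g H₂O ÷ 18.015 g/mol = 0.024280 mol
C and H together account for 0.18651 g — essentially the entire 0.1865 g sample — so the compound contains no oxygen.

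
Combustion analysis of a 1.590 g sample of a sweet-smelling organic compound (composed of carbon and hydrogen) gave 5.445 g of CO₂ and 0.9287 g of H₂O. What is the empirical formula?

C6H5

mol C = 5.445 g CO₂ ÷ 44.009 g/mol = 0.12372 mol
mol H = 2 × 0.9287 g H₂O ÷ 18.015 g/mol = 0.10310 mol
Divide by the smallest (0.10310 mol): C 1.200, H 1.000
Multiplying each by 5 gives whole numbers: C 6.00, H 5.00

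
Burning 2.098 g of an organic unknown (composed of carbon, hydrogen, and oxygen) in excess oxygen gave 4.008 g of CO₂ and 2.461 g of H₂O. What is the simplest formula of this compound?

C2H6O

mol C = 4.008 g CO₂ ÷ 44.009 g/mol = 0.091072 mol
mol H = 2 × 2.461 g H₂O ÷ 18.015 g/mol = 0.27322 mol
mass O = 2.098 − (1.0939 + 0.27540) = 0.72873 g → mol O = 0.72873 ÷ 15.999 = 0.045548 mol
Divide by the smallest (0.045548 mol): C 1.999, H 5.998, O 1.000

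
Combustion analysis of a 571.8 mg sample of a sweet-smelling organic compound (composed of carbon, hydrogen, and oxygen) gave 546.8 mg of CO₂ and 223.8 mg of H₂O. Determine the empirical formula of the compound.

CH2O2

mol C = 0.5468 g CO₂ ÷ 44.009 g/mol = 0.012425 mol
mol H = 2 × 0.2238 g H₂O ÷ 18.015 g/mol = 0.024846 mol
mass O = 0.5718 − (0.14923 + 0.025045) = 0.39752 g → mol O = 0.39752 ÷ 15.999 = 0.024847 mol
Divide by the smallest (0.012425 mol): C 1.000, H 2.000, O 2.000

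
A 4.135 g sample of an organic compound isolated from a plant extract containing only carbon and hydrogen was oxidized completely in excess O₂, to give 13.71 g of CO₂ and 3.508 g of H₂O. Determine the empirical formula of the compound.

mol C = 13.71 g CO₂ ÷ 44.009 g/mol = 0.31153 mol
mol H = 2 × 3.508 g H₂O ÷ 18.015 g/mol = 0.38945 mol
Divide by the smallest (0.31153 mol): C 1.000, H 1.250
Multiplying each by 4 gives whole numbers: C 4.00, H 5.00

C4H5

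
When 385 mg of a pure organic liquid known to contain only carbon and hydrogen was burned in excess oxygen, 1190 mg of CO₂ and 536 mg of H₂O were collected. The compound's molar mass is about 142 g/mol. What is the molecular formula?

mol C = 1.19 g CO₂ ÷ 44.009 g/mol = 0.02704 mol
mol H = 2 × 0.536 g H₂O ÷ 18.015 g/mol = 0.05951 mol
Divide by the smallest (0.02704 mol): C 1.000, H 2.201
Multiplying each by 5 gives whole numbers: C 5.00, H 11.00
Empirical formula: C5H11
Empirical-formula mass = 71.14 g/mol; 142 ÷ 71.14 ≈ 2, so the molecular formula is C10H22.

C10H22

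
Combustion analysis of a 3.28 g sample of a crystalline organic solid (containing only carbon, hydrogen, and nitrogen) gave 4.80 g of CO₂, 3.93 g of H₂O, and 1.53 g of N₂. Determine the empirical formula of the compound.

CH4N

mol C = 4.80 g CO₂ ÷ 44.009 g/mol = 0.1091 mol
mol H = 2 × 3.93 g H₂O ÷ 18.015 g/mol = 0.4363 mol
mol N = 2 × 1.53 g N₂ ÷ 28.014 g/mol = 0.1092 mol
Divide by the smallest (0.1091 mol): C 1.000, H 4.000, N 1.001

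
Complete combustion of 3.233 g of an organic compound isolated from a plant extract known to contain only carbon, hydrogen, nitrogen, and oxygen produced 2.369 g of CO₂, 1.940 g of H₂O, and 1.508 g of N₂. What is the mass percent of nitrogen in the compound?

46.64%

mol C = 2.369 g CO₂ ÷ 44.009 g/mol = 0.053830 mol
mol H = 2 × 1.940 g H₂O ÷ 18.015 g/mol = 0.21538 mol
mol N = 2 × 1.508 g N₂ ÷ 28.014 g/mol = 0.10766 mol
mass O = 3.233 − (0.64655 + 0.21710 + 1.5080) = 0.86135 g → mol O = 0.86135 ÷ 15.999 = 0.053838 mol
mass % N = 1.5080 g ÷ 3.233 g × 100%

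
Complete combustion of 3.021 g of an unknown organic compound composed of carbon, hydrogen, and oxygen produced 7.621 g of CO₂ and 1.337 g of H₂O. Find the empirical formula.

mol C = 7.621 g CO₂ ÷ 44.009 g/mol = 0.17317 mol
mol H = 2 × 1.337 g H₂O ÷ 18.015 g/mol = 0.14843 mol
mass O = 3.021 − (2.0799 + 0.14962) = 0.79145 g → mol O = 0.79145 ÷ 15.999 = 0.049468 mol
Divide by the smallest (0.049468 mol): C 3.501, H 3.001, O 1.000
Multiplying each by 2 gives whole numbers: C 7.00, H 6.00, O 2.00

C7H6O2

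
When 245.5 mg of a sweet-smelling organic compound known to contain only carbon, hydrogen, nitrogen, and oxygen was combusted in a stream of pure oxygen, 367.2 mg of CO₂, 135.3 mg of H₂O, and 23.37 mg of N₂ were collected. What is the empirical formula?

C5H9NO4

mol C = 0.3672 g CO₂ ÷ 44.009 g/mol = 0.0083437 mol
mol H = 2 × 0.1353 g H₂O ÷ 18.015 g/mol = 0.015021 mol
mol N = 2 × 0.02337 g N₂ ÷ 28.014 g/mol = 0.0016685 mol
mass O = 0.2455 − (0.10022 + 0.015141 + 0.023370) = 0.10677 g → mol O = 0.10677 ÷ 15.999 = 0.0066737 mol
Divide by the smallest (0.0016685 mol): C 5.001, H 9.003, N 1.000, O 4.000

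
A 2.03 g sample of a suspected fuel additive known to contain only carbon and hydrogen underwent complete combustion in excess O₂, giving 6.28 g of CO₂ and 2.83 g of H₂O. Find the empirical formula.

mol C = 6.28 g CO₂ ÷ 44.009 g/mol = 0.1427 mol
mol H = 2 × 2.83 g H₂O ÷ 18.015 g/mol = 0.3142 mol
Divide by the smallest (0.1427 mol): C 1.000, H 2.202
Multiplying each by 5 gives whole numbers: C 5.00, H 11.01

C5H11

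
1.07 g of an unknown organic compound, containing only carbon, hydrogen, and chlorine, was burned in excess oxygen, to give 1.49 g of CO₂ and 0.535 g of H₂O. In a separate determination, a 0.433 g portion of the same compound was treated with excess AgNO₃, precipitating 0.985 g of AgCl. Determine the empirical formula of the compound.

C4H7Cl2

mol C = 1.49 g CO₂ ÷ 44.009 g/mol = 0.03386 mol
mol H = 2 × 0.535 g H₂O ÷ 18.015 g/mol = 0.05939 mol
From the AgCl data: mol Cl per gram of compound = (0.985 ÷ 143.318) ÷ 0.433 = 0.01587 mol/g, so in the 1.07 g combustion sample mol Cl = 0.01698 mol
Divide by the smallest (0.01698 mol): C 1.993, H 3.497, Cl 1.000
Multiplying each by 2 gives whole numbers: C 3.99, H 6.99, Cl 2.00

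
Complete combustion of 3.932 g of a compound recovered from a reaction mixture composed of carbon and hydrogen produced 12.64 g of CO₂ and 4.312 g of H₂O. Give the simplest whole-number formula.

C3H5

mol C = 12.64 g CO₂ ÷ 44.009 g/mol = 0.28721 mol
mol H = 2 × 4.312 g H₂O ÷ 18.015 g/mol = 0.47871 mol
Divide by the smallest (0.28721 mol): C 1.000, H 1.667
Multiplying each by 3 gives whole numbers: C 3.00, H 5.00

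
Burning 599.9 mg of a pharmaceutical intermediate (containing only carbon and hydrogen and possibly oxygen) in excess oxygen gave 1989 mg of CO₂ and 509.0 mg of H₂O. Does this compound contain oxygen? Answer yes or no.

no

mol C = 1.989 g CO₂ ÷ 44.009 g/mol = 0.045195 mol
mol H = 2 × 0.5090 g H₂O ÷ 18.015 g/mol = 0.056508 mol
C and H together account for 0.59980 g — essentially the entire 0.5999 g sample — so the compound contains no oxygen.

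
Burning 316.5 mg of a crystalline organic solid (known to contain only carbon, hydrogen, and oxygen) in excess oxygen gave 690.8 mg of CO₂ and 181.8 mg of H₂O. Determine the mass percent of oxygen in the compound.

34.00%

mol C = 0.6908 g CO₂ ÷ 44.009 g/mol = 0.015697 mol
mol H = 2 × 0.1818 g H₂O ÷ 18.015 g/mol = 0.020183 mol
mass O = 0.3165 − (0.18853 + 0.020345) = 0.10762 g → mol O = 0.10762 ÷ 15.999 = 0.0067267 mol
mass % O = 0.10762 g ÷ 0.3165 g × 100%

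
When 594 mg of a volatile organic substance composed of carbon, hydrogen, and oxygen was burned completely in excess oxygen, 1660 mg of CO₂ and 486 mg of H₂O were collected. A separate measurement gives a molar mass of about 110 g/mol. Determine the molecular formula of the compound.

C7H10O

mol C = 1.66 g CO₂ ÷ 44.009 g/mol = 0.03772 mol
mol H = 2 × 0.486 g H₂O ÷ 18.015 g/mol = 0.05396 mol
mass O = 0.594 − (0.4530 + 0.05439) = 0.08656 g → mol O = 0.08656 ÷ 15.999 = 0.005411 mol
Divide by the smallest (0.005411 mol): C 6.971, H 9.972, O 1.000
Empirical formula: C7H10O
Empirical-formula mass = 110.16 g/mol; 110 ÷ 110.16 ≈ 1, so the molecular formula is C7H10O.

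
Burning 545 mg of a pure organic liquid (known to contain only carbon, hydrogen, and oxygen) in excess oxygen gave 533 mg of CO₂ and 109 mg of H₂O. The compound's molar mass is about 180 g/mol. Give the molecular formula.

C4H4O8

mol C = 0.533 g CO₂ ÷ 44.009 g/mol = 0.01211 mol
mol H = 2 × 0.109 g H₂O ÷ 18.015 g/mol = 0.01210 mol
mass O = 0.545 − (0.1455 + 0.01220) = 0.3873 g → mol O = 0.3873 ÷ 15.999 = 0.02421 mol
Divide by the smallest (0.01210 mol): C 1.001, H 1.000, O 2.001
Empirical formula: CHO2
Empirical-formula mass = 45.02 g/mol; 180 ÷ 45.02 ≈ 4, so the molecular formula is C4H4O8.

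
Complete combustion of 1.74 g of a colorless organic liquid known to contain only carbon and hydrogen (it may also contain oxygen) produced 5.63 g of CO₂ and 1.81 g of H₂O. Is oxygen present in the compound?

no

mol C = 5.63 g CO₂ ÷ 44.009 g/mol = 0.1279 mol
mol H = 2 × 1.81 g H₂O ÷ 18.015 g/mol = 0.2009 mol
C and H together account for 1.739 g — essentially the entire 1.74 g sample — so the compound contains no oxygen.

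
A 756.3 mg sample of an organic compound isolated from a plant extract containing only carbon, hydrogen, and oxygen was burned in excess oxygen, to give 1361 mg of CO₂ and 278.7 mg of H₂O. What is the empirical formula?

C7H7O5

mol C = 1.361 g CO₂ ÷ 44.009 g/mol = 0.030925 mol
mol H = 2 × 0.2787 g H₂O ÷ 18.015 g/mol = 0.030941 mol
mass O = 0.7563 − (0.37145 + 0.031188) = 0.35367 g → mol O = 0.35367 ÷ 15.999 = 0.022105 mol
Divide by the smallest (0.022105 mol): C 1.399, H 1.400, O 1.000
Multiplying each by 5 gives whole numbers: C 6.99, H 7.00, O 5.00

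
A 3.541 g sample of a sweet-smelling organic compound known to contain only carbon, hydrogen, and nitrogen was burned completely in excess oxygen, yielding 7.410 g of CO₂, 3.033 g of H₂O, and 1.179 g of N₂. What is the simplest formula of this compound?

mol C = 7.410 g CO₂ ÷ 44.009 g/mol = 0.16837 mol
mol H = 2 × 3.033 g H₂O ÷ 18.015 g/mol = 0.33672 mol
mol N = 2 × 1.179 g N₂ ÷ 28.014 g/mol = 0.084172 mol
Divide by the smallest (0.084172 mol): C 2.000, H 4.000, N 1.000

C2H4N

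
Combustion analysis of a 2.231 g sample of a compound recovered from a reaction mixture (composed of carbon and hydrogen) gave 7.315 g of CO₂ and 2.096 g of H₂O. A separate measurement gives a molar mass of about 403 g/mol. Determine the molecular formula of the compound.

C30H42

mol C = 7.315 g CO₂ ÷ 44.009 g/mol = 0.16622 mol
mol H = 2 × 2.096 g H₂O ÷ 18.015 g/mol = 0.23269 mol
Divide by the smallest (0.16622 mol): C 1.000, H 1.400
Multiplying each by 5 gives whole numbers: C 5.00, H 7.00
Empirical formula: C5H7
Empirical-formula mass = 67.11 g/mol; 403 ÷ 67.11 ≈ 6, so the molecular formula is C30H42.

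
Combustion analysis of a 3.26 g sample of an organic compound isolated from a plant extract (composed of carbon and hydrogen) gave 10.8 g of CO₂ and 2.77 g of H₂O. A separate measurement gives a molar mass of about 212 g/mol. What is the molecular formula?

mol C = 10.8 g CO₂ ÷ 44.009 g/mol = 0.2454 mol
mol H = 2 × 2.77 g H₂O ÷ 18.015 g/mol = 0.3075 mol
Divide by the smallest (0.2454 mol): C 1.000, H 1.253
Multiplying each by 4 gives whole numbers: C 4.00, H 5.01
Empirical formula: C4H5
Empirical-formula mass = 53.08 g/mol; 212 ÷ 53.08 ≈ 4, so the molecular formula is C16H20.

C16H20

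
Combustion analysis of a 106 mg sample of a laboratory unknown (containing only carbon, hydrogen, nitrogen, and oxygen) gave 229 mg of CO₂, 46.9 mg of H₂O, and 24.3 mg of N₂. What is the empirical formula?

C6H6N2O

mol C = 0.229 g CO₂ ÷ 44.009 g/mol = 0.005203 mol
mol H = 2 × 0.0469 g H₂O ÷ 18.015 g/mol = 0.005207 mol
mol N = 2 × 0.0243 g N₂ ÷ 28.014 g/mol = 0.001735 mol
mass O = 0.106 − (0.06250 + 0.005248 + 0.02430) = 0.01395 g → mol O = 0.01395 ÷ 15.999 = 0.0008721 mol
Divide by the smallest (0.0008721 mol): C 5.967, H 5.970, N 1.989, O 1.000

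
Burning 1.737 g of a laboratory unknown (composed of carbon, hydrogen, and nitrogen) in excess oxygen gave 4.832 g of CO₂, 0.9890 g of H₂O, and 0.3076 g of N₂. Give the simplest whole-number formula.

mol C = 4.832 g CO₂ ÷ 44.009 g/mol = 0.10980 mol
mol H = 2 × 0.9890 g H₂O ÷ 18.015 g/mol = 0.10980 mol
mol N = 2 × 0.3076 g N₂ ÷ 28.014 g/mol = 0.021960 mol
Divide by the smallest (0.021960 mol): C 5.000, H 5.000, N 1.000

C5H5N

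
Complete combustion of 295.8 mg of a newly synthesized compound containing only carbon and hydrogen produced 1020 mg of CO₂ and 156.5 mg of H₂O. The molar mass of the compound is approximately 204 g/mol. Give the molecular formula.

mol C = 1.020 g CO₂ ÷ 44.009 g/mol = 0.023177 mol
mol H = 2 × 0.1565 g H₂O ÷ 18.015 g/mol = 0.017374 mol
Divide by the smallest (0.017374 mol): C 1.334, H 1.000
Multiplying each by 3 gives whole numbers: C 4.00, H 3.00
Empirical formula: C4H3
Empirical-formula mass = 51.07 g/mol; 204 ÷ 51.07 ≈ 4, so the molecular formula is C16H12.

C16H12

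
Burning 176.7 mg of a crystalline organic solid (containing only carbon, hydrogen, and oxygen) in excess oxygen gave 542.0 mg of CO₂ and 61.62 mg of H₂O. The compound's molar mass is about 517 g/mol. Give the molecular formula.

C36H20O4

mol C = 0.5420 g CO₂ ÷ 44.009 g/mol = 0.012316 mol
mol H = 2 × 0.06162 g H₂O ÷ 18.015 g/mol = 0.0068410 mol
mass O = 0.1767 − (0.14792 + 0.0068957) = 0.021881 g → mol O = 0.021881 ÷ 15.999 = 0.0013676 mol
Divide by the smallest (0.0013676 mol): C 9.005, H 5.002, O 1.000
Empirical formula: C9H5O
Empirical-formula mass = 129.14 g/mol; 517 ÷ 129.14 ≈ 4, so the molecular formula is C36H20O4.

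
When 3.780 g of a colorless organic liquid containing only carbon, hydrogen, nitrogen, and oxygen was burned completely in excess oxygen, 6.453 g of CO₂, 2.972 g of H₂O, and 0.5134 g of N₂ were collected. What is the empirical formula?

mol C = 6.453 g CO₂ ÷ 44.009 g/mol = 0.14663 mol
mol H = 2 × 2.972 g H₂O ÷ 18.015 g/mol = 0.32995 mol
mol N = 2 × 0.5134 g N₂ ÷ 28.014 g/mol = 0.036653 mol
mass O = 3.780 − (1.7612 + 0.33259 + 0.51340) = 1.1729 g → mol O = 1.1729 ÷ 15.999 = 0.073308 mol
Divide by the smallest (0.036653 mol): C 4.000, H 9.002, N 1.000, O 2.000

C4H9NO2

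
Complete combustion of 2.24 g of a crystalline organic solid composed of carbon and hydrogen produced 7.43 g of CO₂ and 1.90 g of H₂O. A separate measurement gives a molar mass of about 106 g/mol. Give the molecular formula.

mol C = 7.43 g CO₂ ÷ 44.009 g/mol = 0.1688 mol
mol H = 2 × 1.90 g H₂O ÷ 18.015 g/mol = 0.2109 mol
Divide by the smallest (0.1688 mol): C 1.000, H 1.249
Multiplying each by 4 gives whole numbers: C 4.00, H 5.00
Empirical formula: C4H5
Empirical-formula mass = 53.08 g/mol; 106 ÷ 53.08 ≈ 2, so the molecular formula is C8H10.

C8H10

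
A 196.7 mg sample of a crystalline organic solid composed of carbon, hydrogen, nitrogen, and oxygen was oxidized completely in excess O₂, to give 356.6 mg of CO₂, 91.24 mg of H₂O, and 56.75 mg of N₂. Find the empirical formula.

C4H5N2O

mol C = 0.3566 g CO₂ ÷ 44.009 g/mol = 0.0081029 mol
mol H = 2 × 0.09124 g H₂O ÷ 18.015 g/mol = 0.010129 mol
mol N = 2 × 0.05675 g N₂ ÷ 28.014 g/mol = 0.0040515 mol
mass O = 0.1967 − (0.097324 + 0.010210 + 0.056750) = 0.032416 g → mol O = 0.032416 ÷ 15.999 = 0.0020261 mol
Divide by the smallest (0.0020261 mol): C 3.999, H 4.999, N 2.000, O 1.000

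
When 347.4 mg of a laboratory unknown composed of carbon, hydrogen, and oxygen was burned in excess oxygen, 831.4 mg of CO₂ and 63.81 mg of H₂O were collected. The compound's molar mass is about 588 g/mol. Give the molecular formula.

C32H12O12

mol C = 0.8314 g CO₂ ÷ 44.009 g/mol = 0.018892 mol
mol H = 2 × 0.06381 g H₂O ÷ 18.015 g/mol = 0.0070841 mol
mass O = 0.3474 − (0.22691 + 0.0071408) = 0.11335 g → mol O = 0.11335 ÷ 15.999 = 0.0070850 mol
Divide by the smallest (0.0070841 mol): C 2.667, H 1.000, O 1.000
Multiplying each by 3 gives whole numbers: C 8.00, H 3.00, O 3.00
Empirical formula: C8H3O3
Empirical-formula mass = 147.11 g/mol; 588 ÷ 147.11 ≈ 4, so the molecular formula is C32H12O12.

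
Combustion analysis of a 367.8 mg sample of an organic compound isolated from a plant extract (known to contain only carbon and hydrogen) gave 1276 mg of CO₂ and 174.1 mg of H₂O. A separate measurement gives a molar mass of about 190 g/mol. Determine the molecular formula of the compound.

mol C = 1.276 g CO₂ ÷ 44.009 g/mol = 0.028994 mol
mol H = 2 × 0.1741 g H₂O ÷ 18.015 g/mol = 0.019328 mol
Divide by the smallest (0.019328 mol): C 1.500, H 1.000
Multiplying each by 2 gives whole numbers: C 3.00, H 2.00
Empirical formula: C3H2
Empirical-formula mass = 38.05 g/mol; 190 ÷ 38.05 ≈ 5, so the molecular formula is C15H10.

C15H10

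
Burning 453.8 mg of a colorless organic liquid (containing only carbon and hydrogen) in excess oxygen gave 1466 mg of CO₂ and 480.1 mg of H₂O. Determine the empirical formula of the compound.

mol C = 1.466 g CO₂ ÷ 44.009 g/mol = 0.033311 mol
mol H = 2 × 0.4801 g H₂O ÷ 18.015 g/mol = 0.053300 mol
Divide by the smallest (0.033311 mol): C 1.000, H 1.600
Multiplying each by 5 gives whole numbers: C 5.00, H 8.00

C5H8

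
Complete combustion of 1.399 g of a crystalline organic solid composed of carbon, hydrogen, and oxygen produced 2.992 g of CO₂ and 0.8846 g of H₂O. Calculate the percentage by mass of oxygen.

mol C = 2.992 g CO₂ ÷ 44.009 g/mol = 0.067986 mol
mol H = 2 × 0.8846 g H₂O ÷ 18.015 g/mol = 0.098207 mol
mass O = 1.399 − (0.81658 + 0.098993) = 0.48343 g → mol O = 0.48343 ÷ 15.999 = 0.030216 mol
mass % O = 0.48343 g ÷ 1.399 g × 100%

34.56%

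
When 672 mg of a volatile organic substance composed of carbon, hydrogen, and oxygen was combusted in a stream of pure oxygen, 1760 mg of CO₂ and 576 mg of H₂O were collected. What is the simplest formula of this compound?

C5H8O

mol C = 1.76 g CO₂ ÷ 44.009 g/mol = 0.03999 mol
mol H = 2 × 0.576 g H₂O ÷ 18.015 g/mol = 0.06395 mol
mass O = 0.672 − (0.4803 + 0.06446) = 0.1272 g → mol O = 0.1272 ÷ 15.999 = 0.007950 mol
Divide by the smallest (0.007950 mol): C 5.030, H 8.043, O 1.000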